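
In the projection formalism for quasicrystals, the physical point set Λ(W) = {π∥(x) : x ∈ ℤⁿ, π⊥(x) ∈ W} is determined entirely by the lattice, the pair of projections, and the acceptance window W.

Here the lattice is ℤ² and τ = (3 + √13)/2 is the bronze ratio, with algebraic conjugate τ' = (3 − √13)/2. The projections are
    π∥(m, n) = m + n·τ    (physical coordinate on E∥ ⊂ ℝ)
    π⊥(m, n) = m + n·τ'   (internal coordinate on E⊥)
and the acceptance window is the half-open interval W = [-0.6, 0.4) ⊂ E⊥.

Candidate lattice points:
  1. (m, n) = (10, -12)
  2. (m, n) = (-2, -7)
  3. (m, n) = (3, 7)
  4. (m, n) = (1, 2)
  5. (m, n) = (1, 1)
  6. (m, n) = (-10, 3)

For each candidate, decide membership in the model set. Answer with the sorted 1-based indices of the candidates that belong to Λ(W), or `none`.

Compute τ' = (3−√13)/2 = -0.302776, so π⊥(m,n) = m -0.302776·n.
#1 (10,-12): internal coord 10 + (-12)·τ' = +13.633308; +13.633308 ∉ [-0.6, 0.4) → out
#2 (-2,-7): internal coord -2 + (-7)·τ' = +0.119429; +0.119429 ∈ [-0.6, 0.4) → IN Λ
#3 (3,7): internal coord 3 + (7)·τ' = +0.880571; +0.880571 ∉ [-0.6, 0.4) → out
#4 (1,2): internal coord 1 + (2)·τ' = +0.394449; +0.394449 ∈ [-0.6, 0.4) → IN Λ
#5 (1,1): internal coord 1 + (1)·τ' = +0.697224; +0.697224 ∉ [-0.6, 0.4) → out
#6 (-10,3): internal coord -10 + (3)·τ' = -10.908327; -10.908327 ∉ [-0.6, 0.4) → out

2, 4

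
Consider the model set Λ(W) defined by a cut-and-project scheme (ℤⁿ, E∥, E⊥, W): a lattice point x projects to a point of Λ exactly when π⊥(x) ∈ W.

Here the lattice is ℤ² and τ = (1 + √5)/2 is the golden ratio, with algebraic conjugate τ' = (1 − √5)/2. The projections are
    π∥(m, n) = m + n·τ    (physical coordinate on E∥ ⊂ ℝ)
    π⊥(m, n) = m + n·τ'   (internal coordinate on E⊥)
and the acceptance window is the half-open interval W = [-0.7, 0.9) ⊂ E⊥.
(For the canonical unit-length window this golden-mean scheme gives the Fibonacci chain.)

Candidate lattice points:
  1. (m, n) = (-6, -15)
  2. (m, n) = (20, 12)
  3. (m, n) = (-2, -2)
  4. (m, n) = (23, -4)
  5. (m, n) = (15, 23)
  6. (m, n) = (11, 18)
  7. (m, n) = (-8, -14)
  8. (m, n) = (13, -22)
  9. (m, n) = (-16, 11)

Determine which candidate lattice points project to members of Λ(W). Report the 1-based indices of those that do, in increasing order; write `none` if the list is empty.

τ' = (1−√5)/2 ≈ -0.6180.
[1] lift (-6,-15): star map gives 3.2705; window check -0.7 ≤ 3.2705 < 0.9 is false → out
[2] lift (20,12): star map gives 12.5836; window check -0.7 ≤ 12.5836 < 0.9 is false → out
[3] lift (-2,-2): star map gives -0.7639; window check -0.7 ≤ -0.7639 < 0.9 is false → out
[4] lift (23,-4): star map gives 25.4721; window check -0.7 ≤ 25.4721 < 0.9 is false → out
[5] lift (15,23): star map gives 0.7852; window check -0.7 ≤ 0.7852 < 0.9 is true → IN Λ
[6] lift (11,18): star map gives -0.1246; window check -0.7 ≤ -0.1246 < 0.9 is true → IN Λ
[7] lift (-8,-14): star map gives 0.6525; window check -0.7 ≤ 0.6525 < 0.9 is true → IN Λ
[8] lift (13,-22): star map gives 26.5967; window check -0.7 ≤ 26.5967 < 0.9 is false → out
[9] lift (-16,11): star map gives -22.7984; window check -0.7 ≤ -22.7984 < 0.9 is false → out

5, 6, 7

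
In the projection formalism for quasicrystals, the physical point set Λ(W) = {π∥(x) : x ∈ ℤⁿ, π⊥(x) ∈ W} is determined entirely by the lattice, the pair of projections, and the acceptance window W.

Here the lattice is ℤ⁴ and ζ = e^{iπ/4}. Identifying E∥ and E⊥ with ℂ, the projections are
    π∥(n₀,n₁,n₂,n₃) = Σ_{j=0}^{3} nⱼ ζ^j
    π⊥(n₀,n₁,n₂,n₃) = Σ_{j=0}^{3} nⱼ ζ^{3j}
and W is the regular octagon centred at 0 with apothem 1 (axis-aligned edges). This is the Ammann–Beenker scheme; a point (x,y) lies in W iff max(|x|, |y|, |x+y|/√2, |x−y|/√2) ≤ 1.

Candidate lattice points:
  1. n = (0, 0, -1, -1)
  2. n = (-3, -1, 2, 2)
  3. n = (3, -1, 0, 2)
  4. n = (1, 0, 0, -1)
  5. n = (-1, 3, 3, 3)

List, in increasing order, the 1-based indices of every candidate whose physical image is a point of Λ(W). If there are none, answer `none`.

1, 4

π⊥(n) = n₀ + n₁ζ³ + n₂ζ⁶ + n₃ζ⁹ where ζ = e^{iπ/4}.
#1 (0, 0, -1, -1): internal (-0.707107, 0.292893); octagon support 0.707107 vs apothem 1 → ∈ W
#2 (-3, -1, 2, 2): internal (-0.878680, -1.292893); octagon support 1.535534 vs apothem 1 → ∉ W
#3 (3, -1, 0, 2): internal (5.121320, 0.707107); octagon support 5.121320 vs apothem 1 → ∉ W
#4 (1, 0, 0, -1): internal (0.292893, -0.707107); octagon support 0.707107 vs apothem 1 → ∈ W
#5 (-1, 3, 3, 3): internal (-1.000000, 1.242641); octagon support 1.585786 vs apothem 1 → ∉ W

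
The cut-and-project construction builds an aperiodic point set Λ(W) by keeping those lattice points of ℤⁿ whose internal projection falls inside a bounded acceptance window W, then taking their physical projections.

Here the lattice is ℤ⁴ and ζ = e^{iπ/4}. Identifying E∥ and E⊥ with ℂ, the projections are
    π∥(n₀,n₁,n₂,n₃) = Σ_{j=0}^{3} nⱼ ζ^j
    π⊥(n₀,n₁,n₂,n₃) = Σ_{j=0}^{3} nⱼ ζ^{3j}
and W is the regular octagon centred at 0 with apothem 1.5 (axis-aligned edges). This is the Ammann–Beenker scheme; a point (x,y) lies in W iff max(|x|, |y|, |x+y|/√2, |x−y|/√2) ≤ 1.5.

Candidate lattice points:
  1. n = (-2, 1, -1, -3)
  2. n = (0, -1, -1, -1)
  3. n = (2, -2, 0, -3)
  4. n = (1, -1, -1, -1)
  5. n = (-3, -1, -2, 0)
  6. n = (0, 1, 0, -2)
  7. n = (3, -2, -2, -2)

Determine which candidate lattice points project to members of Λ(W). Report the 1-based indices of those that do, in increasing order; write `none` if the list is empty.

Internal map: ζ^{3j} for j=0..3 gives (1,0), (−√2/2,√2/2), (0,−1), (√2/2,√2/2).
candidate 1: n = (-2, 1, -1, -3) → π⊥ ≈ (-4.8284, -0.4142); max(|x|,|y|,|x±y|/√2) = 4.8284 > 1.5 ⇒ ∉ W
candidate 2: n = (0, -1, -1, -1) → π⊥ ≈ (+0.0000, -0.4142); max(|x|,|y|,|x±y|/√2) = 0.4142 ≤ 1.5 ⇒ ∈ W
candidate 3: n = (2, -2, 0, -3) → π⊥ ≈ (+1.2929, -3.5355); max(|x|,|y|,|x±y|/√2) = 3.5355 > 1.5 ⇒ ∉ W
candidate 4: n = (1, -1, -1, -1) → π⊥ ≈ (+1.0000, -0.4142); max(|x|,|y|,|x±y|/√2) = 1.0000 ≤ 1.5 ⇒ ∈ W
candidate 5: n = (-3, -1, -2, 0) → π⊥ ≈ (-2.2929, +1.2929); max(|x|,|y|,|x±y|/√2) = 2.5355 > 1.5 ⇒ ∉ W
candidate 6: n = (0, 1, 0, -2) → π⊥ ≈ (-2.1213, -0.7071); max(|x|,|y|,|x±y|/√2) = 2.1213 > 1.5 ⇒ ∉ W
candidate 7: n = (3, -2, -2, -2) → π⊥ ≈ (+3.0000, -0.8284); max(|x|,|y|,|x±y|/√2) = 3.0000 > 1.5 ⇒ ∉ W

2, 4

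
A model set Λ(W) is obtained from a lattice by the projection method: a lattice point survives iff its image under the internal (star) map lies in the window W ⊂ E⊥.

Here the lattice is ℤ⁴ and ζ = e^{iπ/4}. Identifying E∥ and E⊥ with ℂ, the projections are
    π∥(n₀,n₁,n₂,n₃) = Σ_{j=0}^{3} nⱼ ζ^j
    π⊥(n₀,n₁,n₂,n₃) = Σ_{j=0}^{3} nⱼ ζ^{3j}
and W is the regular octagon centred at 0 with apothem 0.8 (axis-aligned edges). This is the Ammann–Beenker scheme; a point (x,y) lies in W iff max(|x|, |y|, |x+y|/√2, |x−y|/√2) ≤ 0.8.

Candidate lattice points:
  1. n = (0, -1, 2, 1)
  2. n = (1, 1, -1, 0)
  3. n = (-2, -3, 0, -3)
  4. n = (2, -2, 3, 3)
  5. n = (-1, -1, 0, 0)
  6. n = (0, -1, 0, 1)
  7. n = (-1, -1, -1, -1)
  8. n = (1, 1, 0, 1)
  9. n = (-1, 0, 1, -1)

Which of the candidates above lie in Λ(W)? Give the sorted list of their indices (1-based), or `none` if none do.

5

π⊥(n) = n₀ + n₁ζ³ + n₂ζ⁶ + n₃ζ⁹ where ζ = e^{iπ/4}.
#1 (0, -1, 2, 1): internal (1.41421, -2.00000); octagon support 2.41421 vs apothem 0.8 → ∉ W
#2 (1, 1, -1, 0): internal (0.29289, 1.70711); octagon support 1.70711 vs apothem 0.8 → ∉ W
#3 (-2, -3, 0, -3): internal (-2.00000, -4.24264); octagon support 4.41421 vs apothem 0.8 → ∉ W
#4 (2, -2, 3, 3): internal (5.53553, -2.29289); octagon support 5.53553 vs apothem 0.8 → ∉ W
#5 (-1, -1, 0, 0): internal (-0.29289, -0.70711); octagon support 0.70711 vs apothem 0.8 → ∈ W
#6 (0, -1, 0, 1): internal (1.41421, 0.00000); octagon support 1.41421 vs apothem 0.8 → ∉ W
#7 (-1, -1, -1, -1): internal (-1.00000, -0.41421); octagon support 1.00000 vs apothem 0.8 → ∉ W
#8 (1, 1, 0, 1): internal (1.00000, 1.41421); octagon support 1.70711 vs apothem 0.8 → ∉ W
#9 (-1, 0, 1, -1): internal (-1.70711, -1.70711); octagon support 2.41421 vs apothem 0.8 → ∉ W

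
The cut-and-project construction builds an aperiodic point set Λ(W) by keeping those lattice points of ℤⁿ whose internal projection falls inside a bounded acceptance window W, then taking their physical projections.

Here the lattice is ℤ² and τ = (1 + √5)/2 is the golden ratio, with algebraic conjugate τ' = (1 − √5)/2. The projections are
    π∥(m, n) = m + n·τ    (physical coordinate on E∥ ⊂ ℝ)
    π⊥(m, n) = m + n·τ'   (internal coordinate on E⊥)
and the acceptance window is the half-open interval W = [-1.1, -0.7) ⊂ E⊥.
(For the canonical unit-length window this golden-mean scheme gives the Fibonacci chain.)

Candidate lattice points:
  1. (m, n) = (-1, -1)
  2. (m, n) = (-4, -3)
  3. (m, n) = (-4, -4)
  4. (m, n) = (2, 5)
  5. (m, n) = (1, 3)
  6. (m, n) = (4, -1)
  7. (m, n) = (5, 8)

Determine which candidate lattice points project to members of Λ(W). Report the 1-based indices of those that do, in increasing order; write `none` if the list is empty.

Compute τ' = (1−√5)/2 = -0.61803, so π⊥(m,n) = m -0.61803·n.
candidate 1: (m,n)=(-1,-1) → π∥ = -1-1·τ ≈ -2.61803, π⊥ = -1-1·τ' ≈ -0.38197 ∉ [-1.1, -0.7) ⇒ out
candidate 2: (m,n)=(-4,-3) → π∥ = -4-3·τ ≈ -8.85410, π⊥ = -4-3·τ' ≈ -2.14590 ∉ [-1.1, -0.7) ⇒ out
candidate 3: (m,n)=(-4,-4) → π∥ = -4-4·τ ≈ -10.47214, π⊥ = -4-4·τ' ≈ -1.52786 ∉ [-1.1, -0.7) ⇒ out
candidate 4: (m,n)=(2,5) → π∥ = 2+5·τ ≈ 10.09017, π⊥ = 2+5·τ' ≈ -1.09017 ∈ [-1.1, -0.7) ⇒ IN Λ
candidate 5: (m,n)=(1,3) → π∥ = 1+3·τ ≈ 5.85410, π⊥ = 1+3·τ' ≈ -0.85410 ∈ [-1.1, -0.7) ⇒ IN Λ
candidate 6: (m,n)=(4,-1) → π∥ = 4-1·τ ≈ 2.38197, π⊥ = 4-1·τ' ≈ 4.61803 ∉ [-1.1, -0.7) ⇒ out
candidate 7: (m,n)=(5,8) → π∥ = 5+8·τ ≈ 17.94427, π⊥ = 5+8·τ' ≈ 0.05573 ∉ [-1.1, -0.7) ⇒ out

4, 5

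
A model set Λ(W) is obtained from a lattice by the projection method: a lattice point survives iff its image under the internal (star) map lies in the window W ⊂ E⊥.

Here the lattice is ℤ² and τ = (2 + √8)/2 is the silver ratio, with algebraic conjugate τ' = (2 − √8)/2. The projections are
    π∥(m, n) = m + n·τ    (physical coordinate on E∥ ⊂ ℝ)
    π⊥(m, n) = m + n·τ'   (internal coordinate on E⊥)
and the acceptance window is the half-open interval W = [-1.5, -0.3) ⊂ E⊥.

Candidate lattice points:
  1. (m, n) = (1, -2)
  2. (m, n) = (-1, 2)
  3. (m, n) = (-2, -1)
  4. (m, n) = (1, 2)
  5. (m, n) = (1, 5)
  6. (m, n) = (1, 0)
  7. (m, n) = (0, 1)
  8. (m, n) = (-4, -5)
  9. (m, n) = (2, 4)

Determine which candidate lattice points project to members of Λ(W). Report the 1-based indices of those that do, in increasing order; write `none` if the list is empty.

5, 7

Compute τ' = (2−√8)/2 = -0.41421, so π⊥(m,n) = m -0.41421·n.
#1 (1,-2): internal coord 1 + (-2)·τ' = +1.82843; +1.82843 ∉ [-1.5, -0.3) → out
#2 (-1,2): internal coord -1 + (2)·τ' = -1.82843; -1.82843 ∉ [-1.5, -0.3) → out
#3 (-2,-1): internal coord -2 + (-1)·τ' = -1.58579; -1.58579 ∉ [-1.5, -0.3) → out
#4 (1,2): internal coord 1 + (2)·τ' = +0.17157; +0.17157 ∉ [-1.5, -0.3) → out
#5 (1,5): internal coord 1 + (5)·τ' = -1.07107; -1.07107 ∈ [-1.5, -0.3) → IN Λ
#6 (1,0): internal coord 1 + (0)·τ' = +1.00000; +1.00000 ∉ [-1.5, -0.3) → out
#7 (0,1): internal coord 0 + (1)·τ' = -0.41421; -0.41421 ∈ [-1.5, -0.3) → IN Λ
#8 (-4,-5): internal coord -4 + (-5)·τ' = -1.92893; -1.92893 ∉ [-1.5, -0.3) → out
#9 (2,4): internal coord 2 + (4)·τ' = +0.34315; +0.34315 ∉ [-1.5, -0.3) → out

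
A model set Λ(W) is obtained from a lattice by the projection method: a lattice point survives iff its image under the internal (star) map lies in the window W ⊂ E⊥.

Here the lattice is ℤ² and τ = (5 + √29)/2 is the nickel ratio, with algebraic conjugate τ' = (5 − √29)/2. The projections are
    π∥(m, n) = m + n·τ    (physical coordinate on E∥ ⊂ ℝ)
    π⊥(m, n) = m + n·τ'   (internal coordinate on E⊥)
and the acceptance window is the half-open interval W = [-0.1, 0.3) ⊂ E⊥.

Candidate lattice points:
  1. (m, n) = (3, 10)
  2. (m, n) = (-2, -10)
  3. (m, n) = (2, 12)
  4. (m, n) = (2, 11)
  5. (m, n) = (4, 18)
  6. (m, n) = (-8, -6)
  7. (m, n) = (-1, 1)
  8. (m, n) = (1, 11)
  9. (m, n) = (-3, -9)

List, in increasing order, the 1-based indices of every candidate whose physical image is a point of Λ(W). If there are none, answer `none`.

Compute τ' = (5−√29)/2 = -0.192582, so π⊥(m,n) = m -0.192582·n.
#1 (3,10): internal coord 3 + (10)·τ' = +1.074176; +1.074176 ∉ [-0.1, 0.3) → out
#2 (-2,-10): internal coord -2 + (-10)·τ' = -0.074176; -0.074176 ∈ [-0.1, 0.3) → IN Λ
#3 (2,12): internal coord 2 + (12)·τ' = -0.310989; -0.310989 ∉ [-0.1, 0.3) → out
#4 (2,11): internal coord 2 + (11)·τ' = -0.118406; -0.118406 ∉ [-0.1, 0.3) → out
#5 (4,18): internal coord 4 + (18)·τ' = +0.533517; +0.533517 ∉ [-0.1, 0.3) → out
#6 (-8,-6): internal coord -8 + (-6)·τ' = -6.844506; -6.844506 ∉ [-0.1, 0.3) → out
#7 (-1,1): internal coord -1 + (1)·τ' = -1.192582; -1.192582 ∉ [-0.1, 0.3) → out
#8 (1,11): internal coord 1 + (11)·τ' = -1.118406; -1.118406 ∉ [-0.1, 0.3) → out
#9 (-3,-9): internal coord -3 + (-9)·τ' = -1.266758; -1.266758 ∉ [-0.1, 0.3) → out

2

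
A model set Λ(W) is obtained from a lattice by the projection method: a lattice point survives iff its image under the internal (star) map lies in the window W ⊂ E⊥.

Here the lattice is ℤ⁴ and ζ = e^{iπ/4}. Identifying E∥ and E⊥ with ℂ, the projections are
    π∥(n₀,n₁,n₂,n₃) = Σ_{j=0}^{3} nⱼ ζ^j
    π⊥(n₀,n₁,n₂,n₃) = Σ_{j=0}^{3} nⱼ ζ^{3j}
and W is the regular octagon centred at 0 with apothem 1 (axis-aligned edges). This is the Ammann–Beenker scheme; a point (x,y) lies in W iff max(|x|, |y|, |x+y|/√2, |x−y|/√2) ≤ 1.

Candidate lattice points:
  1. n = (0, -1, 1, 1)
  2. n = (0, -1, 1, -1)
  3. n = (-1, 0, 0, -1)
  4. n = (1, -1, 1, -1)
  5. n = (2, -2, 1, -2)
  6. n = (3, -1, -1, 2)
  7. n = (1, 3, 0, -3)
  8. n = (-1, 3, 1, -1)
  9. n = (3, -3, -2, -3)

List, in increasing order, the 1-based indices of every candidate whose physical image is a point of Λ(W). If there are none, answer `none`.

With ζ = e^{iπ/4} the internal vectors are ζ^0,ζ^3,ζ^6,ζ^9.
candidate 1: n = (0, -1, 1, 1) → π⊥ ≈ (+1.414214, -1.000000); max(|x|,|y|,|x±y|/√2) = 1.707107 > 1 ⇒ ∉ W
candidate 2: n = (0, -1, 1, -1) → π⊥ ≈ (+0.000000, -2.414214); max(|x|,|y|,|x±y|/√2) = 2.414214 > 1 ⇒ ∉ W
candidate 3: n = (-1, 0, 0, -1) → π⊥ ≈ (-1.707107, -0.707107); max(|x|,|y|,|x±y|/√2) = 1.707107 > 1 ⇒ ∉ W
candidate 4: n = (1, -1, 1, -1) → π⊥ ≈ (+1.000000, -2.414214); max(|x|,|y|,|x±y|/√2) = 2.414214 > 1 ⇒ ∉ W
candidate 5: n = (2, -2, 1, -2) → π⊥ ≈ (+2.000000, -3.828427); max(|x|,|y|,|x±y|/√2) = 4.121320 > 1 ⇒ ∉ W
candidate 6: n = (3, -1, -1, 2) → π⊥ ≈ (+5.121320, +1.707107); max(|x|,|y|,|x±y|/√2) = 5.121320 > 1 ⇒ ∉ W
candidate 7: n = (1, 3, 0, -3) → π⊥ ≈ (-3.242641, +0.000000); max(|x|,|y|,|x±y|/√2) = 3.242641 > 1 ⇒ ∉ W
candidate 8: n = (-1, 3, 1, -1) → π⊥ ≈ (-3.828427, +0.414214); max(|x|,|y|,|x±y|/√2) = 3.828427 > 1 ⇒ ∉ W
candidate 9: n = (3, -3, -2, -3) → π⊥ ≈ (+3.000000, -2.242641); max(|x|,|y|,|x±y|/√2) = 3.707107 > 1 ⇒ ∉ W

none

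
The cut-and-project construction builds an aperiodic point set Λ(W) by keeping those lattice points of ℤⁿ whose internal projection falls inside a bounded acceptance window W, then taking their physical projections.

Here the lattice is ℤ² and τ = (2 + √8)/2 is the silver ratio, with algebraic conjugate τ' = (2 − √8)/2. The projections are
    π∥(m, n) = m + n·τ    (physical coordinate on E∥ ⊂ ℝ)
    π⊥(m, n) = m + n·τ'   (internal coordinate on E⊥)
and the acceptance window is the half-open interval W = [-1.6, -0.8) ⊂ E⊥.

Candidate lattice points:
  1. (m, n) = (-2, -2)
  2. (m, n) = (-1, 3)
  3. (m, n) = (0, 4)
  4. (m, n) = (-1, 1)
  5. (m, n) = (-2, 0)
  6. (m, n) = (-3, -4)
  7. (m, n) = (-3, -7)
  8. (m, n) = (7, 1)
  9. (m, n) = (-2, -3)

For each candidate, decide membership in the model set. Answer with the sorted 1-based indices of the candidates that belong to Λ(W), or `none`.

Numerically τ ≈ 2.4142 and τ' = −1/τ ≈ -0.4142.
candidate 1: (m,n)=(-2,-2) → π∥ = -2-2·τ ≈ -6.8284, π⊥ = -2-2·τ' ≈ -1.1716 ∈ [-1.6, -0.8) ⇒ IN Λ
candidate 2: (m,n)=(-1,3) → π∥ = -1+3·τ ≈ 6.2426, π⊥ = -1+3·τ' ≈ -2.2426 ∉ [-1.6, -0.8) ⇒ out
candidate 3: (m,n)=(0,4) → π∥ = 0+4·τ ≈ 9.6569, π⊥ = 0+4·τ' ≈ -1.6569 ∉ [-1.6, -0.8) ⇒ out
candidate 4: (m,n)=(-1,1) → π∥ = -1+1·τ ≈ 1.4142, π⊥ = -1+1·τ' ≈ -1.4142 ∈ [-1.6, -0.8) ⇒ IN Λ
candidate 5: (m,n)=(-2,0) → π∥ = -2+0·τ ≈ -2.0000, π⊥ = -2+0·τ' ≈ -2.0000 ∉ [-1.6, -0.8) ⇒ out
candidate 6: (m,n)=(-3,-4) → π∥ = -3-4·τ ≈ -12.6569, π⊥ = -3-4·τ' ≈ -1.3431 ∈ [-1.6, -0.8) ⇒ IN Λ
candidate 7: (m,n)=(-3,-7) → π∥ = -3-7·τ ≈ -19.8995, π⊥ = -3-7·τ' ≈ -0.1005 ∉ [-1.6, -0.8) ⇒ out
candidate 8: (m,n)=(7,1) → π∥ = 7+1·τ ≈ 9.4142, π⊥ = 7+1·τ' ≈ 6.5858 ∉ [-1.6, -0.8) ⇒ out
candidate 9: (m,n)=(-2,-3) → π∥ = -2-3·τ ≈ -9.2426, π⊥ = -2-3·τ' ≈ -0.7574 ∉ [-1.6, -0.8) ⇒ out

1, 4, 6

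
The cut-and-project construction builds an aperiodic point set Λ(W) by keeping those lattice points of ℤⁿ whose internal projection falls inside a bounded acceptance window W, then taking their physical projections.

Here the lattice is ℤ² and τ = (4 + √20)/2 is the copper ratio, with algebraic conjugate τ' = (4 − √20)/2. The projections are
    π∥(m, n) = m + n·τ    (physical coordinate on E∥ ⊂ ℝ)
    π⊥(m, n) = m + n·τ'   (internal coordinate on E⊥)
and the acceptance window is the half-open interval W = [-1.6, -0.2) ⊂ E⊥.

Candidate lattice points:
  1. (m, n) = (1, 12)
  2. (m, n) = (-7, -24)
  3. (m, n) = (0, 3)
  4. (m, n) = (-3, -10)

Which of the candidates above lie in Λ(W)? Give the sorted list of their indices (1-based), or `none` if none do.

Compute τ' = (4−√20)/2 = -0.2361, so π⊥(m,n) = m -0.2361·n.
[1] lift (1,12): star map gives -1.8328; window check -1.6 ≤ -1.8328 < -0.2 is false → out
[2] lift (-7,-24): star map gives -1.3344; window check -1.6 ≤ -1.3344 < -0.2 is true → IN Λ
[3] lift (0,3): star map gives -0.7082; window check -1.6 ≤ -0.7082 < -0.2 is true → IN Λ
[4] lift (-3,-10): star map gives -0.6393; window check -1.6 ≤ -0.6393 < -0.2 is true → IN Λ

2, 3, 4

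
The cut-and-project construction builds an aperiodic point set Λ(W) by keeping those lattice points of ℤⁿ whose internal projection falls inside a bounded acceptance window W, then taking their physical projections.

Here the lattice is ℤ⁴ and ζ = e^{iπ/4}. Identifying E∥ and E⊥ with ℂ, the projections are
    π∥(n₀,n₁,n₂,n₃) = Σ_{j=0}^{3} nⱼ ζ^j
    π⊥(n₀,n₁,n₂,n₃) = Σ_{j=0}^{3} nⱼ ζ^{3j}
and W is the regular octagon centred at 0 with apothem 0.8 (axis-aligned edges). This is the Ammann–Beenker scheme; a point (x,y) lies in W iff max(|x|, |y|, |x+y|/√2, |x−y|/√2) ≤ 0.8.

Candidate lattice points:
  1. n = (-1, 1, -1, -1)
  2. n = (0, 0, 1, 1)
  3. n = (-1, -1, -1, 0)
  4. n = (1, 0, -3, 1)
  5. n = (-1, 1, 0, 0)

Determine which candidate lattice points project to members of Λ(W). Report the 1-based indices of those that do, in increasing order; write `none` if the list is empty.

π⊥(n) = n₀ + n₁ζ³ + n₂ζ⁶ + n₃ζ⁹ where ζ = e^{iπ/4}.
#1 (-1, 1, -1, -1): internal (-2.4142, 1.0000); octagon support 2.4142 vs apothem 0.8 → ∉ W
#2 (0, 0, 1, 1): internal (0.7071, -0.2929); octagon support 0.7071 vs apothem 0.8 → ∈ W
#3 (-1, -1, -1, 0): internal (-0.2929, 0.2929); octagon support 0.4142 vs apothem 0.8 → ∈ W
#4 (1, 0, -3, 1): internal (1.7071, 3.7071); octagon support 3.8284 vs apothem 0.8 → ∉ W
#5 (-1, 1, 0, 0): internal (-1.7071, 0.7071); octagon support 1.7071 vs apothem 0.8 → ∉ W

2, 3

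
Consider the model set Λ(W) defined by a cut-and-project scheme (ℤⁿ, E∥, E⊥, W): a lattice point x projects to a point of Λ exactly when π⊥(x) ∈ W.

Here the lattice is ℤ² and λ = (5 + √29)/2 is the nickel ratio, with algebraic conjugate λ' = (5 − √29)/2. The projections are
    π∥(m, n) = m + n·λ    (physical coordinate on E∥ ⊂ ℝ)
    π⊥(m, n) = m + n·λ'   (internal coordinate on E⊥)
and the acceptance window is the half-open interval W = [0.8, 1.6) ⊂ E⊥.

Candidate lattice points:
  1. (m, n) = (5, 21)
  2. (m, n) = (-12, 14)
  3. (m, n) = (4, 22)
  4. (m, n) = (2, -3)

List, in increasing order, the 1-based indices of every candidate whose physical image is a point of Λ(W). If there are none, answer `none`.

1

Compute λ' = (5−√29)/2 = -0.1926, so π⊥(m,n) = m -0.1926·n.
[1] lift (5,21): star map gives 0.9558; window check 0.8 ≤ 0.9558 < 1.6 is true → IN Λ
[2] lift (-12,14): star map gives -14.6962; window check 0.8 ≤ -14.6962 < 1.6 is false → out
[3] lift (4,22): star map gives -0.2368; window check 0.8 ≤ -0.2368 < 1.6 is false → out
[4] lift (2,-3): star map gives 2.5777; window check 0.8 ≤ 2.5777 < 1.6 is false → out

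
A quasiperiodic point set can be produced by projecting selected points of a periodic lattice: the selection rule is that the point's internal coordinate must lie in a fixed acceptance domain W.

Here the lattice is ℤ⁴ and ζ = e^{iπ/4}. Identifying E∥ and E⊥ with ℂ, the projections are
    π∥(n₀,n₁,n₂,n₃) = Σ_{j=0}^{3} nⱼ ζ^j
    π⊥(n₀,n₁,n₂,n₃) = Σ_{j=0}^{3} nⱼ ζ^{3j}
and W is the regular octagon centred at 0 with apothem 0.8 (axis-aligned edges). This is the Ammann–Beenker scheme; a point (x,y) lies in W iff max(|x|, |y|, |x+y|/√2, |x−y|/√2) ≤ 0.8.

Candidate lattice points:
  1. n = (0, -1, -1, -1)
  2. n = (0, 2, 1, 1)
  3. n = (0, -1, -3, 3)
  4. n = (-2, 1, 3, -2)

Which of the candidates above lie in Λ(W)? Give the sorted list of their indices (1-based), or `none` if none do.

Internal map: ζ^{3j} for j=0..3 gives (1,0), (−√2/2,√2/2), (0,−1), (√2/2,√2/2).
candidate 1: n = (0, -1, -1, -1) → π⊥ ≈ (+0.00000, -0.41421); max(|x|,|y|,|x±y|/√2) = 0.41421 ≤ 0.8 ⇒ ∈ W
candidate 2: n = (0, 2, 1, 1) → π⊥ ≈ (-0.70711, +1.12132); max(|x|,|y|,|x±y|/√2) = 1.29289 > 0.8 ⇒ ∉ W
candidate 3: n = (0, -1, -3, 3) → π⊥ ≈ (+2.82843, +4.41421); max(|x|,|y|,|x±y|/√2) = 5.12132 > 0.8 ⇒ ∉ W
candidate 4: n = (-2, 1, 3, -2) → π⊥ ≈ (-4.12132, -3.70711); max(|x|,|y|,|x±y|/√2) = 5.53553 > 0.8 ⇒ ∉ W

1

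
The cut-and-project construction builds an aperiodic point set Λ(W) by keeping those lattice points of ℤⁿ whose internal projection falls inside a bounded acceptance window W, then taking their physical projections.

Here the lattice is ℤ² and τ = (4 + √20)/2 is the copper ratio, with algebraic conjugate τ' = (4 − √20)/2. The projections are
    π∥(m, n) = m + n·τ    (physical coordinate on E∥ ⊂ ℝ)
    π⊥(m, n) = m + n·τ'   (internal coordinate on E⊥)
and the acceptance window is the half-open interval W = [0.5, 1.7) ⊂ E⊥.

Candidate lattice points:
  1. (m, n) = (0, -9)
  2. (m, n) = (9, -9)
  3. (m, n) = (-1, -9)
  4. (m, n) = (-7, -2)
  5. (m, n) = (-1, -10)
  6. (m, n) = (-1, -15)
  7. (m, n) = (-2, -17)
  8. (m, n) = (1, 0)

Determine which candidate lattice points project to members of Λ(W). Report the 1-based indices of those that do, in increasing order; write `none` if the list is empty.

τ' = (4−√20)/2 ≈ -0.2361.
#1 (0,-9): internal coord 0 + (-9)·τ' = +2.1246; +2.1246 ∉ [0.5, 1.7) → out
#2 (9,-9): internal coord 9 + (-9)·τ' = +11.1246; +11.1246 ∉ [0.5, 1.7) → out
#3 (-1,-9): internal coord -1 + (-9)·τ' = +1.1246; +1.1246 ∈ [0.5, 1.7) → IN Λ
#4 (-7,-2): internal coord -7 + (-2)·τ' = -6.5279; -6.5279 ∉ [0.5, 1.7) → out
#5 (-1,-10): internal coord -1 + (-10)·τ' = +1.3607; +1.3607 ∈ [0.5, 1.7) → IN Λ
#6 (-1,-15): internal coord -1 + (-15)·τ' = +2.5410; +2.5410 ∉ [0.5, 1.7) → out
#7 (-2,-17): internal coord -2 + (-17)·τ' = +2.0132; +2.0132 ∉ [0.5, 1.7) → out
#8 (1,0): internal coord 1 + (0)·τ' = +1.0000; +1.0000 ∈ [0.5, 1.7) → IN Λ

3, 5, 8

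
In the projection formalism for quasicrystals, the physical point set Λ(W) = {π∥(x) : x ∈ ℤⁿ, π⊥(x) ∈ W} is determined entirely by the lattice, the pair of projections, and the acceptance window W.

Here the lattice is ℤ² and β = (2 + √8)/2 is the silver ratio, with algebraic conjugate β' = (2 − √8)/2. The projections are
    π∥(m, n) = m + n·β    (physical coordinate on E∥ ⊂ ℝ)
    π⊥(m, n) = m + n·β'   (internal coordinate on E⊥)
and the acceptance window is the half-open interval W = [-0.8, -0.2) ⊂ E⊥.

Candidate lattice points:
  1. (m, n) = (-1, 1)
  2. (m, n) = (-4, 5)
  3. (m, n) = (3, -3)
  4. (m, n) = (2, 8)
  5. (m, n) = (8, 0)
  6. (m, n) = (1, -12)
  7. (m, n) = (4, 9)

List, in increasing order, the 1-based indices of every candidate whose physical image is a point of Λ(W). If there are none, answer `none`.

none

Numerically β ≈ 2.41421 and β' = −1/β ≈ -0.41421.
#1 (-1,1): internal coord -1 + (1)·β' = -1.41421; -1.41421 ∉ [-0.8, -0.2) → out
#2 (-4,5): internal coord -4 + (5)·β' = -6.07107; -6.07107 ∉ [-0.8, -0.2) → out
#3 (3,-3): internal coord 3 + (-3)·β' = +4.24264; +4.24264 ∉ [-0.8, -0.2) → out
#4 (2,8): internal coord 2 + (8)·β' = -1.31371; -1.31371 ∉ [-0.8, -0.2) → out
#5 (8,0): internal coord 8 + (0)·β' = +8.00000; +8.00000 ∉ [-0.8, -0.2) → out
#6 (1,-12): internal coord 1 + (-12)·β' = +5.97056; +5.97056 ∉ [-0.8, -0.2) → out
#7 (4,9): internal coord 4 + (9)·β' = +0.27208; +0.27208 ∉ [-0.8, -0.2) → out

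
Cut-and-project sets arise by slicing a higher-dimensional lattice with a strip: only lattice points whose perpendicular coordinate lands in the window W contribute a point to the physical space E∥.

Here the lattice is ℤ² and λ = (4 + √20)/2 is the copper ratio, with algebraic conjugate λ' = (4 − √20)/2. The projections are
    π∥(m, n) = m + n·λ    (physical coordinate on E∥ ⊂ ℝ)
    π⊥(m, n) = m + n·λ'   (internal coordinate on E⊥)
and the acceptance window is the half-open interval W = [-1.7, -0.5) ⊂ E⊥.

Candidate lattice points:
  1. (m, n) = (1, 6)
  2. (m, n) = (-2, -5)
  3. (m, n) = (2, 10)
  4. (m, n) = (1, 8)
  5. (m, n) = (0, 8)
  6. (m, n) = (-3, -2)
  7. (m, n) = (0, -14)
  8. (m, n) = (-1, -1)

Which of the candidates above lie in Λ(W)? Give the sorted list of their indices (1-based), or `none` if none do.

2, 4, 8

λ' = (4−√20)/2 ≈ -0.236068.
[1] lift (1,6): star map gives -0.416408; window check -1.7 ≤ -0.416408 < -0.5 is false → out
[2] lift (-2,-5): star map gives -0.819660; window check -1.7 ≤ -0.819660 < -0.5 is true → IN Λ
[3] lift (2,10): star map gives -0.360680; window check -1.7 ≤ -0.360680 < -0.5 is false → out
[4] lift (1,8): star map gives -0.888544; window check -1.7 ≤ -0.888544 < -0.5 is true → IN Λ
[5] lift (0,8): star map gives -1.888544; window check -1.7 ≤ -1.888544 < -0.5 is false → out
[6] lift (-3,-2): star map gives -2.527864; window check -1.7 ≤ -2.527864 < -0.5 is false → out
[7] lift (0,-14): star map gives 3.304952; window check -1.7 ≤ 3.304952 < -0.5 is false → out
[8] lift (-1,-1): star map gives -0.763932; window check -1.7 ≤ -0.763932 < -0.5 is true → IN Λ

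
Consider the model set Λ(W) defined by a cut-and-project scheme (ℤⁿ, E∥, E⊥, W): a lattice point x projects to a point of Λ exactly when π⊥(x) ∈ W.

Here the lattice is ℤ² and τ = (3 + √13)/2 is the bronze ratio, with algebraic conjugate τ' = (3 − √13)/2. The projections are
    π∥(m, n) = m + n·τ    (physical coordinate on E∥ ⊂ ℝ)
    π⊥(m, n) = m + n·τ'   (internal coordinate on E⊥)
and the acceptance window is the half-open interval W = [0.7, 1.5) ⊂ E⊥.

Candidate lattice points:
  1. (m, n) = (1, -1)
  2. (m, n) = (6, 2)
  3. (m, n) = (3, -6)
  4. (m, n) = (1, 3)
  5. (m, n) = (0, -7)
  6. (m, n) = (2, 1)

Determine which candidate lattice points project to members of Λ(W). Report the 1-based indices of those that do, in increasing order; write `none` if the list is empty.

τ' = (3−√13)/2 ≈ -0.3028.
#1 (1,-1): internal coord 1 + (-1)·τ' = +1.3028; +1.3028 ∈ [0.7, 1.5) → IN Λ
#2 (6,2): internal coord 6 + (2)·τ' = +5.3944; +5.3944 ∉ [0.7, 1.5) → out
#3 (3,-6): internal coord 3 + (-6)·τ' = +4.8167; +4.8167 ∉ [0.7, 1.5) → out
#4 (1,3): internal coord 1 + (3)·τ' = +0.0917; +0.0917 ∉ [0.7, 1.5) → out
#5 (0,-7): internal coord 0 + (-7)·τ' = +2.1194; +2.1194 ∉ [0.7, 1.5) → out
#6 (2,1): internal coord 2 + (1)·τ' = +1.6972; +1.6972 ∉ [0.7, 1.5) → out

1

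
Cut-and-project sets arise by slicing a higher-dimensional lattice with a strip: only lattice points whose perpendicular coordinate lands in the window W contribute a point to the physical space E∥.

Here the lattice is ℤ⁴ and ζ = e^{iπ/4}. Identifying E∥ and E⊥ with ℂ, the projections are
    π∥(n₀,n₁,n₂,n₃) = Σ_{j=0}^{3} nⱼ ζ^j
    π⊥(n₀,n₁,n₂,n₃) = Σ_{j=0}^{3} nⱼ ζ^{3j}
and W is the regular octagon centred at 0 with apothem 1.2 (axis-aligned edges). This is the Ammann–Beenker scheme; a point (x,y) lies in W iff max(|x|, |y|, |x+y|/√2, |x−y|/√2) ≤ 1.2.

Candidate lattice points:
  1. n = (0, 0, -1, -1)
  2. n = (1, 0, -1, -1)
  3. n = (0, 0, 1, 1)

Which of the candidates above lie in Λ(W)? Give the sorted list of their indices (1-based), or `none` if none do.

π⊥(n) = n₀ + n₁ζ³ + n₂ζ⁶ + n₃ζ⁹ where ζ = e^{iπ/4}.
candidate 1: n = (0, 0, -1, -1) → π⊥ ≈ (-0.70711, +0.29289); max(|x|,|y|,|x±y|/√2) = 0.70711 ≤ 1.2 ⇒ ∈ W
candidate 2: n = (1, 0, -1, -1) → π⊥ ≈ (+0.29289, +0.29289); max(|x|,|y|,|x±y|/√2) = 0.41421 ≤ 1.2 ⇒ ∈ W
candidate 3: n = (0, 0, 1, 1) → π⊥ ≈ (+0.70711, -0.29289); max(|x|,|y|,|x±y|/√2) = 0.70711 ≤ 1.2 ⇒ ∈ W

1, 2, 3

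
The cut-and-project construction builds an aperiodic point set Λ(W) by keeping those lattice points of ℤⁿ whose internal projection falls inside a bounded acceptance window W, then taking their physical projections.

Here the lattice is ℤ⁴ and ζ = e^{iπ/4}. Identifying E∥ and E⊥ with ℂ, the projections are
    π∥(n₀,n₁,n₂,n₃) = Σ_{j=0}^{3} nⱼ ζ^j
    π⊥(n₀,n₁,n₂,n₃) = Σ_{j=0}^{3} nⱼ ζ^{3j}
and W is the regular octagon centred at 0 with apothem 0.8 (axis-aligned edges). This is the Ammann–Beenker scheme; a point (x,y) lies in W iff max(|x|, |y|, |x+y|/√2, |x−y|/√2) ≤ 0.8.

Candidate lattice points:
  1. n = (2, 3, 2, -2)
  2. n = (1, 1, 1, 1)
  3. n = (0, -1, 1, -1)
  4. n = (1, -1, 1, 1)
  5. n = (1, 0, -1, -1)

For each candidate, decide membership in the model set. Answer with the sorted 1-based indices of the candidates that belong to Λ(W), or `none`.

5

Internal map: ζ^{3j} for j=0..3 gives (1,0), (−√2/2,√2/2), (0,−1), (√2/2,√2/2).
candidate 1: n = (2, 3, 2, -2) → π⊥ ≈ (-1.53553, -1.29289); max(|x|,|y|,|x±y|/√2) = 2.00000 > 0.8 ⇒ ∉ W
candidate 2: n = (1, 1, 1, 1) → π⊥ ≈ (+1.00000, +0.41421); max(|x|,|y|,|x±y|/√2) = 1.00000 > 0.8 ⇒ ∉ W
candidate 3: n = (0, -1, 1, -1) → π⊥ ≈ (+0.00000, -2.41421); max(|x|,|y|,|x±y|/√2) = 2.41421 > 0.8 ⇒ ∉ W
candidate 4: n = (1, -1, 1, 1) → π⊥ ≈ (+2.41421, -1.00000); max(|x|,|y|,|x±y|/√2) = 2.41421 > 0.8 ⇒ ∉ W
candidate 5: n = (1, 0, -1, -1) → π⊥ ≈ (+0.29289, +0.29289); max(|x|,|y|,|x±y|/√2) = 0.41421 ≤ 0.8 ⇒ ∈ W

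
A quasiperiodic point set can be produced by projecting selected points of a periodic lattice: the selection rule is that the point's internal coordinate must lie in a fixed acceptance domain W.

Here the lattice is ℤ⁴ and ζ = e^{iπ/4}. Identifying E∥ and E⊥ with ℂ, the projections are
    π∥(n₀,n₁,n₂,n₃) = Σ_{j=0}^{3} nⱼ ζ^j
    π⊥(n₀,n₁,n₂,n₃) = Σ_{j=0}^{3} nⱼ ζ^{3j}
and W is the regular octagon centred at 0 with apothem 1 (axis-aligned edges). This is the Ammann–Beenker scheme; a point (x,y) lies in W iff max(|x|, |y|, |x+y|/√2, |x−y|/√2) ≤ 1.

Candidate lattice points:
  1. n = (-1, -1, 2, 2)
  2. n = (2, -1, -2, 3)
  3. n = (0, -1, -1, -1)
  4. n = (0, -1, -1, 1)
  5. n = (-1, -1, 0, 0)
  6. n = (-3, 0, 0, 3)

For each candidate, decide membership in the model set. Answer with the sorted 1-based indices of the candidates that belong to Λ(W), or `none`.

Internal map: ζ^{3j} for j=0..3 gives (1,0), (−√2/2,√2/2), (0,−1), (√2/2,√2/2).
candidate 1: n = (-1, -1, 2, 2) → π⊥ ≈ (+1.12132, -1.29289); max(|x|,|y|,|x±y|/√2) = 1.70711 > 1 ⇒ ∉ W
candidate 2: n = (2, -1, -2, 3) → π⊥ ≈ (+4.82843, +3.41421); max(|x|,|y|,|x±y|/√2) = 5.82843 > 1 ⇒ ∉ W
candidate 3: n = (0, -1, -1, -1) → π⊥ ≈ (+0.00000, -0.41421); max(|x|,|y|,|x±y|/√2) = 0.41421 ≤ 1 ⇒ ∈ W
candidate 4: n = (0, -1, -1, 1) → π⊥ ≈ (+1.41421, +1.00000); max(|x|,|y|,|x±y|/√2) = 1.70711 > 1 ⇒ ∉ W
candidate 5: n = (-1, -1, 0, 0) → π⊥ ≈ (-0.29289, -0.70711); max(|x|,|y|,|x±y|/√2) = 0.70711 ≤ 1 ⇒ ∈ W
candidate 6: n = (-3, 0, 0, 3) → π⊥ ≈ (-0.87868, +2.12132); max(|x|,|y|,|x±y|/√2) = 2.12132 > 1 ⇒ ∉ W

3, 5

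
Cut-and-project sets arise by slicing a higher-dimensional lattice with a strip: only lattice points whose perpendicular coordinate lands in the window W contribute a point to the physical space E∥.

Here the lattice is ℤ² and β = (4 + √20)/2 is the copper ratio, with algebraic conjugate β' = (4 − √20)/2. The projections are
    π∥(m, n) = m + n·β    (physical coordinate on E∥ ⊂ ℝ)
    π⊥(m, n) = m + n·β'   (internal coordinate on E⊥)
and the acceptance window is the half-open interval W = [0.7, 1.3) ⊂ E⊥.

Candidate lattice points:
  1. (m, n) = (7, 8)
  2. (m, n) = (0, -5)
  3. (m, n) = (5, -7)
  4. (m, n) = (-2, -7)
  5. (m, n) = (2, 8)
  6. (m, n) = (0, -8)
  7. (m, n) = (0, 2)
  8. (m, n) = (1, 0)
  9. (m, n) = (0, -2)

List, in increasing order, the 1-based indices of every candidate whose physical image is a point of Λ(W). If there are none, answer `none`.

2, 8

Compute β' = (4−√20)/2 = -0.2361, so π⊥(m,n) = m -0.2361·n.
[1] lift (7,8): star map gives 5.1115; window check 0.7 ≤ 5.1115 < 1.3 is false → out
[2] lift (0,-5): star map gives 1.1803; window check 0.7 ≤ 1.1803 < 1.3 is true → IN Λ
[3] lift (5,-7): star map gives 6.6525; window check 0.7 ≤ 6.6525 < 1.3 is false → out
[4] lift (-2,-7): star map gives -0.3475; window check 0.7 ≤ -0.3475 < 1.3 is false → out
[5] lift (2,8): star map gives 0.1115; window check 0.7 ≤ 0.1115 < 1.3 is false → out
[6] lift (0,-8): star map gives 1.8885; window check 0.7 ≤ 1.8885 < 1.3 is false → out
[7] lift (0,2): star map gives -0.4721; window check 0.7 ≤ -0.4721 < 1.3 is false → out
[8] lift (1,0): star map gives 1.0000; window check 0.7 ≤ 1.0000 < 1.3 is true → IN Λ
[9] lift (0,-2): star map gives 0.4721; window check 0.7 ≤ 0.4721 < 1.3 is false → out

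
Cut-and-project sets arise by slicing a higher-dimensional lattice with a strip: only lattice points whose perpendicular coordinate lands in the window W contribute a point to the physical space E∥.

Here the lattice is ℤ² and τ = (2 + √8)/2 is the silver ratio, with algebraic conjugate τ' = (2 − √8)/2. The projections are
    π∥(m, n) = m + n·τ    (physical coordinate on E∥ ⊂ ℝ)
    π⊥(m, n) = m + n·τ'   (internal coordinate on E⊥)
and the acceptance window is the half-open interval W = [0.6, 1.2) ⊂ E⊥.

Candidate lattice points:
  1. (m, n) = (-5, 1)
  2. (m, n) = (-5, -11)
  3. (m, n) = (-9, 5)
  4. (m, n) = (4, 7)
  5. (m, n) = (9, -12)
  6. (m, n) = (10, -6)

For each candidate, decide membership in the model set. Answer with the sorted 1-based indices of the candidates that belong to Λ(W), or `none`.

4

Compute τ' = (2−√8)/2 = -0.41421, so π⊥(m,n) = m -0.41421·n.
[1] lift (-5,1): star map gives -5.41421; window check 0.6 ≤ -5.41421 < 1.2 is false → out
[2] lift (-5,-11): star map gives -0.44365; window check 0.6 ≤ -0.44365 < 1.2 is false → out
[3] lift (-9,5): star map gives -11.07107; window check 0.6 ≤ -11.07107 < 1.2 is false → out
[4] lift (4,7): star map gives 1.10051; window check 0.6 ≤ 1.10051 < 1.2 is true → IN Λ
[5] lift (9,-12): star map gives 13.97056; window check 0.6 ≤ 13.97056 < 1.2 is false → out
[6] lift (10,-6): star map gives 12.48528; window check 0.6 ≤ 12.48528 < 1.2 is false → out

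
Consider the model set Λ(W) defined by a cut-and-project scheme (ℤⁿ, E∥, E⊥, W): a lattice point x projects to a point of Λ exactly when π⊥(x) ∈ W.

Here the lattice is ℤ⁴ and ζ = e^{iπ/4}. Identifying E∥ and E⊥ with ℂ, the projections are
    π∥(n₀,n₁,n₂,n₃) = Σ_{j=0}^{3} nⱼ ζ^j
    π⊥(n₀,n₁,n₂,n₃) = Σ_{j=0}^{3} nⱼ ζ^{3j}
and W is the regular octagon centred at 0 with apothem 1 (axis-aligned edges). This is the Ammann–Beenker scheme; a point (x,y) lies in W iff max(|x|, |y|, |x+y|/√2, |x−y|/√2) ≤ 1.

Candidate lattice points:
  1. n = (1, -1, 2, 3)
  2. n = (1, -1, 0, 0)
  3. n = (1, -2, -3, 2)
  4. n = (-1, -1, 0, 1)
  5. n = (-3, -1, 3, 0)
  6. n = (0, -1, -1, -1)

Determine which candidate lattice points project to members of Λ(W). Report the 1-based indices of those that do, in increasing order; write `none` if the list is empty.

4, 6

π⊥(n) = n₀ + n₁ζ³ + n₂ζ⁶ + n₃ζ⁹ where ζ = e^{iπ/4}.
candidate 1: n = (1, -1, 2, 3) → π⊥ ≈ (+3.828427, -0.585786); max(|x|,|y|,|x±y|/√2) = 3.828427 > 1 ⇒ ∉ W
candidate 2: n = (1, -1, 0, 0) → π⊥ ≈ (+1.707107, -0.707107); max(|x|,|y|,|x±y|/√2) = 1.707107 > 1 ⇒ ∉ W
candidate 3: n = (1, -2, -3, 2) → π⊥ ≈ (+3.828427, +3.000000); max(|x|,|y|,|x±y|/√2) = 4.828427 > 1 ⇒ ∉ W
candidate 4: n = (-1, -1, 0, 1) → π⊥ ≈ (+0.414214, +0.000000); max(|x|,|y|,|x±y|/√2) = 0.414214 ≤ 1 ⇒ ∈ W
candidate 5: n = (-3, -1, 3, 0) → π⊥ ≈ (-2.292893, -3.707107); max(|x|,|y|,|x±y|/√2) = 4.242641 > 1 ⇒ ∉ W
candidate 6: n = (0, -1, -1, -1) → π⊥ ≈ (+0.000000, -0.414214); max(|x|,|y|,|x±y|/√2) = 0.414214 ≤ 1 ⇒ ∈ W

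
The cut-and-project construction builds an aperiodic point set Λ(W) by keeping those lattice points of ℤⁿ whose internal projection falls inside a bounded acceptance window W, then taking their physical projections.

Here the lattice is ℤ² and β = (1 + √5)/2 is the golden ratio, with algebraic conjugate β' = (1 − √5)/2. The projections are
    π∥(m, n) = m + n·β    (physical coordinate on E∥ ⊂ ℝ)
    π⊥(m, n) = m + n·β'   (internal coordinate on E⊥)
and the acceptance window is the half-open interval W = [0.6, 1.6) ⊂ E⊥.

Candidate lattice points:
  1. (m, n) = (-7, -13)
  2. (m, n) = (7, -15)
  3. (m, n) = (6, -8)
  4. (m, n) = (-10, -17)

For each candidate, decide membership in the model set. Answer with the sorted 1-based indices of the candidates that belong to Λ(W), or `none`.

Compute β' = (1−√5)/2 = -0.618034, so π⊥(m,n) = m -0.618034·n.
#1 (-7,-13): internal coord -7 + (-13)·β' = +1.034442; +1.034442 ∈ [0.6, 1.6) → IN Λ
#2 (7,-15): internal coord 7 + (-15)·β' = +16.270510; +16.270510 ∉ [0.6, 1.6) → out
#3 (6,-8): internal coord 6 + (-8)·β' = +10.944272; +10.944272 ∉ [0.6, 1.6) → out
#4 (-10,-17): internal coord -10 + (-17)·β' = +0.506578; +0.506578 ∉ [0.6, 1.6) → out

1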